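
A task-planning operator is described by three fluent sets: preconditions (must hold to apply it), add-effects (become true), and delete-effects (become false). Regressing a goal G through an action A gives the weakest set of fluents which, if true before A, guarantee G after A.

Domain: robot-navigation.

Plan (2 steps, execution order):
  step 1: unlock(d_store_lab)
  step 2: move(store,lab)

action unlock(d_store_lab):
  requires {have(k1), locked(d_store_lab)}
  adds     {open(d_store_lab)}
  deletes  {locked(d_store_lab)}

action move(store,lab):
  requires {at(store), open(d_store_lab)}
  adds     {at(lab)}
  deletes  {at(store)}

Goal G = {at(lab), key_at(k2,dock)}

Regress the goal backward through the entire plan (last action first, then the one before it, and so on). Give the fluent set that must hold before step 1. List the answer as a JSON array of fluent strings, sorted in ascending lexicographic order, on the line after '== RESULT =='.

Regress step by step:
  through step 2 (move(store,lab)): drop {at(lab)}, keep {key_at(k2,dock)}, require {at(store), open(d_store_lab)}
    → {at(store), key_at(k2,dock), open(d_store_lab)}
  through step 1 (unlock(d_store_lab)): drop {open(d_store_lab)}, keep {at(store), key_at(k2,dock)}, require {have(k1), locked(d_store_lab)}
    → {at(store), have(k1), key_at(k2,dock), locked(d_store_lab)}

== RESULT ==
["at(store)", "have(k1)", "key_at(k2,dock)", "locked(d_store_lab)"]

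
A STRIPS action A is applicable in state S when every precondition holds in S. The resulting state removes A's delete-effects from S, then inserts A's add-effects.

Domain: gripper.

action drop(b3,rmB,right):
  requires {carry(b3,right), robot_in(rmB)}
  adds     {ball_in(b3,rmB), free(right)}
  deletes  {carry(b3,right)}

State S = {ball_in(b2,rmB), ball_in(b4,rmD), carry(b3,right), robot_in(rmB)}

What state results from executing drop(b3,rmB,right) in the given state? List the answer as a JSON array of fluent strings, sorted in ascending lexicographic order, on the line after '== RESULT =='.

Progress:
  pre ⊆ S: {carry(b3,right), robot_in(rmB)} ⊆ S  — applicable
  S \ del = {ball_in(b2,rmB), ball_in(b4,rmD), robot_in(rmB)}
  ∪ add   = {ball_in(b2,rmB), ball_in(b3,rmB), ball_in(b4,rmD), free(right), robot_in(rmB)}

== RESULT ==
["ball_in(b2,rmB)", "ball_in(b3,rmB)", "ball_in(b4,rmD)", "free(right)", "robot_in(rmB)"]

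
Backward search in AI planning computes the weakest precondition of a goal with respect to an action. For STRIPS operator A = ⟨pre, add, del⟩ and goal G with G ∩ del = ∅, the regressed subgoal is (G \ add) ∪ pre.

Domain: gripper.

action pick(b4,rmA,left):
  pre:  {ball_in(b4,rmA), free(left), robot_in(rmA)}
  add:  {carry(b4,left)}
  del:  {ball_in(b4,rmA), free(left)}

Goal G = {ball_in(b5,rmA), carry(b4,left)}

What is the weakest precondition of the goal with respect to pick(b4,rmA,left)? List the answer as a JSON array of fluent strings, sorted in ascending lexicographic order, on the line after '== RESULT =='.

Regress:
  G ∩ del = {}  (empty — regression defined)
  G \ add = {ball_in(b5,rmA), carry(b4,left)} \ {carry(b4,left)} = {ball_in(b5,rmA)}
  ∪ pre   = {ball_in(b5,rmA)} ∪ {ball_in(b4,rmA), free(left), robot_in(rmA)}
          = {ball_in(b4,rmA), ball_in(b5,rmA), free(left), robot_in(rmA)}

== RESULT ==
["ball_in(b4,rmA)", "ball_in(b5,rmA)", "free(left)", "robot_in(rmA)"]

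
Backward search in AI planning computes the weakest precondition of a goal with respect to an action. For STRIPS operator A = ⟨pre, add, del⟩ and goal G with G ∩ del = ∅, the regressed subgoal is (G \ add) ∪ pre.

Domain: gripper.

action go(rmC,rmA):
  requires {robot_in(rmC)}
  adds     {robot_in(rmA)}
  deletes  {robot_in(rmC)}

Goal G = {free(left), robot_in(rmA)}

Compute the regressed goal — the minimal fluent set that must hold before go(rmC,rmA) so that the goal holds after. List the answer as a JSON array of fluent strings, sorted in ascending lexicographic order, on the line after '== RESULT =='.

Regress:
  G ∩ del = {}  (empty — regression defined)
  G \ add = {free(left), robot_in(rmA)} \ {robot_in(rmA)} = {free(left)}
  ∪ pre   = {free(left)} ∪ {robot_in(rmC)}
          = {free(left), robot_in(rmC)}

== RESULT ==
["free(left)", "robot_in(rmC)"]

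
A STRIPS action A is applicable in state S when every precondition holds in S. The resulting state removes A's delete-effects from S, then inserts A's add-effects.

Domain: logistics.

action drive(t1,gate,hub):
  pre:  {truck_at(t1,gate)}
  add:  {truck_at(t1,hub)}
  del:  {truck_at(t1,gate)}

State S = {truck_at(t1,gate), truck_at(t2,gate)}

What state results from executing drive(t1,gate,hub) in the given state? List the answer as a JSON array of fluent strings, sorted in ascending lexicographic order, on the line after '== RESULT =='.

Compute (S \ del) ∪ add:
  pre ⊆ S: {truck_at(t1,gate)} ⊆ S  — applicable
  S \ del = {truck_at(t2,gate)}
  ∪ add   = {truck_at(t1,hub), truck_at(t2,gate)}

== RESULT ==
["truck_at(t1,hub)", "truck_at(t2,gate)"]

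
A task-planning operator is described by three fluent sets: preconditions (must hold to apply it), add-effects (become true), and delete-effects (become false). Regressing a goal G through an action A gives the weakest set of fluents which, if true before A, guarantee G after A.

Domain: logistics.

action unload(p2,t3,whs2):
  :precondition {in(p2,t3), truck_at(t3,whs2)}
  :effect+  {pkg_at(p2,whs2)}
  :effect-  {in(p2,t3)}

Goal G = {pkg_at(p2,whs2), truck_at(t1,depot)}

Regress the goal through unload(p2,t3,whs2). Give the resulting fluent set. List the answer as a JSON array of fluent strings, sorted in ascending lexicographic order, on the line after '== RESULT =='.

Regress:
  G ∩ del = {}  (empty — regression defined)
  G \ add = {pkg_at(p2,whs2), truck_at(t1,depot)} \ {pkg_at(p2,whs2)} = {truck_at(t1,depot)}
  ∪ pre   = {truck_at(t1,depot)} ∪ {in(p2,t3), truck_at(t3,whs2)}
          = {in(p2,t3), truck_at(t1,depot), truck_at(t3,whs2)}

== RESULT ==
["in(p2,t3)", "truck_at(t1,depot)", "truck_at(t3,whs2)"]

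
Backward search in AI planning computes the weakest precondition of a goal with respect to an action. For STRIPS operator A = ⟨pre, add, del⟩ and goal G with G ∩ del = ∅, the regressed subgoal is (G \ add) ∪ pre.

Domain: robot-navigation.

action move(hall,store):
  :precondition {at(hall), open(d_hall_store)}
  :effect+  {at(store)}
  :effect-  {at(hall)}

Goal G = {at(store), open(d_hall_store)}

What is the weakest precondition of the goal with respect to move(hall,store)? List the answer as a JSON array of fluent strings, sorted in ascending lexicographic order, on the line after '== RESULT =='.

Compute (G \ add) ∪ pre:
  G ∩ del = {}  (empty — regression defined)
  G \ add = {at(store), open(d_hall_store)} \ {at(store)} = {open(d_hall_store)}
  ∪ pre   = {open(d_hall_store)} ∪ {at(hall), open(d_hall_store)}
          = {at(hall), open(d_hall_store)}

== RESULT ==
["at(hall)", "open(d_hall_store)"]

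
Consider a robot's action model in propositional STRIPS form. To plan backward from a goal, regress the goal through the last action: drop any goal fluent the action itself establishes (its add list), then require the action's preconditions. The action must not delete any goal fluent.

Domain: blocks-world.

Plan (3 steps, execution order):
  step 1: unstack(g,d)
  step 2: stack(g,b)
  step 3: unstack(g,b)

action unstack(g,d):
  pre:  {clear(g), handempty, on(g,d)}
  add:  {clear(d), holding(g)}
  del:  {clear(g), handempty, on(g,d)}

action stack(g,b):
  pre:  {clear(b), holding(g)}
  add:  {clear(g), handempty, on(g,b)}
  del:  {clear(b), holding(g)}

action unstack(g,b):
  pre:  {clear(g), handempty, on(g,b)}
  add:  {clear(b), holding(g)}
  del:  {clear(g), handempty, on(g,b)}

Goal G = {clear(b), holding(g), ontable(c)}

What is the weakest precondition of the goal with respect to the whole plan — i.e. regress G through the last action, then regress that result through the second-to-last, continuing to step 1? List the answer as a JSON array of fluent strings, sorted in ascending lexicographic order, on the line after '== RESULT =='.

Work backward from the goal:
  through step 3 (unstack(g,b)): drop {clear(b), holding(g)}, keep {ontable(c)}, require {clear(g), handempty, on(g,b)}
    → {clear(g), handempty, on(g,b), ontable(c)}
  through step 2 (stack(g,b)): drop {clear(g), handempty, on(g,b)}, keep {ontable(c)}, require {clear(b), holding(g)}
    → {clear(b), holding(g), ontable(c)}
  through step 1 (unstack(g,d)): drop {holding(g)}, keep {clear(b), ontable(c)}, require {clear(g), handempty, on(g,d)}
    → {clear(b), clear(g), handempty, on(g,d), ontable(c)}

== RESULT ==
["clear(b)", "clear(g)", "handempty", "on(g,d)", "ontable(c)"]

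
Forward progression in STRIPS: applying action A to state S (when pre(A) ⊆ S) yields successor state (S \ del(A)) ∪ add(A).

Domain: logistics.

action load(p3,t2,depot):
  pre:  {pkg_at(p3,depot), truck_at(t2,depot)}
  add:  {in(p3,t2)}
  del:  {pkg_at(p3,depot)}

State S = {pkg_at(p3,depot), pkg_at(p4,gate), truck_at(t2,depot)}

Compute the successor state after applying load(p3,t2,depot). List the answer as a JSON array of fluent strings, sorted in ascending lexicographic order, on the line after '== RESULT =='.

Progress:
  pre ⊆ S: {pkg_at(p3,depot), truck_at(t2,depot)} ⊆ S  — applicable
  S \ del = {pkg_at(p4,gate), truck_at(t2,depot)}
  ∪ add   = {in(p3,t2), pkg_at(p4,gate), truck_at(t2,depot)}

== RESULT ==
["in(p3,t2)", "pkg_at(p4,gate)", "truck_at(t2,depot)"]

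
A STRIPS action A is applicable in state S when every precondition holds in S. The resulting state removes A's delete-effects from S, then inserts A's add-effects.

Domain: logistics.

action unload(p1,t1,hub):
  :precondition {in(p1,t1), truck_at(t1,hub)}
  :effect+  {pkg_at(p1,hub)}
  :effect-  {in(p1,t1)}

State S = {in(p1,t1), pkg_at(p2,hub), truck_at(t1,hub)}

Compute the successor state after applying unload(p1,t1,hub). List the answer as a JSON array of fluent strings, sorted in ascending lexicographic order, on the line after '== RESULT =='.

Compute (S \ del) ∪ add:
  pre ⊆ S: {in(p1,t1), truck_at(t1,hub)} ⊆ S  — applicable
  S \ del = {pkg_at(p2,hub), truck_at(t1,hub)}
  ∪ add   = {pkg_at(p1,hub), pkg_at(p2,hub), truck_at(t1,hub)}

== RESULT ==
["pkg_at(p1,hub)", "pkg_at(p2,hub)", "truck_at(t1,hub)"]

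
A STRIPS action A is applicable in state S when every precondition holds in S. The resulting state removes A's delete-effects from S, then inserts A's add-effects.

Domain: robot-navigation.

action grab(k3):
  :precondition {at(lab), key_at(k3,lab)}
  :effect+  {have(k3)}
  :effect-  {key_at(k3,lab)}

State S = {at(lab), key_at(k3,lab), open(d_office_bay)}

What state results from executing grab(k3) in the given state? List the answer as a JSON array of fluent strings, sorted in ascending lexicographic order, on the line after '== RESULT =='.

Progress:
  pre ⊆ S: {at(lab), key_at(k3,lab)} ⊆ S  — applicable
  S \ del = {at(lab), open(d_office_bay)}
  ∪ add   = {at(lab), have(k3), open(d_office_bay)}

== RESULT ==
["at(lab)", "have(k3)", "open(d_office_bay)"]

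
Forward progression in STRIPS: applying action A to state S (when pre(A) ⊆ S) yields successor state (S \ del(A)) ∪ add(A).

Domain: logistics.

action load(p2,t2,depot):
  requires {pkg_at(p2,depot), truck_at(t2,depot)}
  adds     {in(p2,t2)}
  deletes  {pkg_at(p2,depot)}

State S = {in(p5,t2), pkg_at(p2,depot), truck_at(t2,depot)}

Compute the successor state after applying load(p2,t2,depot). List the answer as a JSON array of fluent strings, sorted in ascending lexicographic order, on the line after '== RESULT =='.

Progress:
  pre ⊆ S: {pkg_at(p2,depot), truck_at(t2,depot)} ⊆ S  — applicable
  S \ del = {in(p5,t2), truck_at(t2,depot)}
  ∪ add   = {in(p2,t2), in(p5,t2), truck_at(t2,depot)}

== RESULT ==
["in(p2,t2)", "in(p5,t2)", "truck_at(t2,depot)"]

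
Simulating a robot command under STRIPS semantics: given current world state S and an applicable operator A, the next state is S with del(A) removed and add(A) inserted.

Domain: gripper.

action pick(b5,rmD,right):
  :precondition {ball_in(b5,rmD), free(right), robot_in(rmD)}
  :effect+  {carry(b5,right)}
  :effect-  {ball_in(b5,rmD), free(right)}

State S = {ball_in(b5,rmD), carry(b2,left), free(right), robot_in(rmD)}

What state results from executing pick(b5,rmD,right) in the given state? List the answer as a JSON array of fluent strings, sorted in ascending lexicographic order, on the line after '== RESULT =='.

Compute (S \ del) ∪ add:
  pre ⊆ S: {ball_in(b5,rmD), free(right), robot_in(rmD)} ⊆ S  — applicable
  S \ del = {carry(b2,left), robot_in(rmD)}
  ∪ add   = {carry(b2,left), carry(b5,right), robot_in(rmD)}

== RESULT ==
["carry(b2,left)", "carry(b5,right)", "robot_in(rmD)"]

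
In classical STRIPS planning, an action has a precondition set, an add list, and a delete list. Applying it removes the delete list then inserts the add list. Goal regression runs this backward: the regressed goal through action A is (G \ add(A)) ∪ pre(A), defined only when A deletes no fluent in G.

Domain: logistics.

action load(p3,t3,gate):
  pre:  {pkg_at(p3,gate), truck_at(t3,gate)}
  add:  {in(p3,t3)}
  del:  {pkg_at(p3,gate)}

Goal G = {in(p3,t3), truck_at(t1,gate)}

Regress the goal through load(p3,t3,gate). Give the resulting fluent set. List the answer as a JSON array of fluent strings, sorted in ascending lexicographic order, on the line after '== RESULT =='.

Compute (G \ add) ∪ pre:
  G ∩ del = {}  (empty — regression defined)
  G \ add = {in(p3,t3), truck_at(t1,gate)} \ {in(p3,t3)} = {truck_at(t1,gate)}
  ∪ pre   = {truck_at(t1,gate)} ∪ {pkg_at(p3,gate), truck_at(t3,gate)}
          = {pkg_at(p3,gate), truck_at(t1,gate), truck_at(t3,gate)}

== RESULT ==
["pkg_at(p3,gate)", "truck_at(t1,gate)", "truck_at(t3,gate)"]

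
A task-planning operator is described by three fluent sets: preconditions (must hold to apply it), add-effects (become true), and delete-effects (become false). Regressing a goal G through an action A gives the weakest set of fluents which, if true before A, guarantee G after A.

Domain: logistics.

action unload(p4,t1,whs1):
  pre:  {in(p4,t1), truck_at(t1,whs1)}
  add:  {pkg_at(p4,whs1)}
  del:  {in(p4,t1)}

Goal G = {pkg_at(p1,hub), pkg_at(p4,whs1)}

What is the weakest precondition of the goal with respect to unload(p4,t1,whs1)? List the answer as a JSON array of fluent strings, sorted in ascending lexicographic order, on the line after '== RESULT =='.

Regress:
  G ∩ del = {}  (empty — regression defined)
  G \ add = {pkg_at(p1,hub), pkg_at(p4,whs1)} \ {pkg_at(p4,whs1)} = {pkg_at(p1,hub)}
  ∪ pre   = {pkg_at(p1,hub)} ∪ {in(p4,t1), truck_at(t1,whs1)}
          = {in(p4,t1), pkg_at(p1,hub), truck_at(t1,whs1)}

== RESULT ==
["in(p4,t1)", "pkg_at(p1,hub)", "truck_at(t1,whs1)"]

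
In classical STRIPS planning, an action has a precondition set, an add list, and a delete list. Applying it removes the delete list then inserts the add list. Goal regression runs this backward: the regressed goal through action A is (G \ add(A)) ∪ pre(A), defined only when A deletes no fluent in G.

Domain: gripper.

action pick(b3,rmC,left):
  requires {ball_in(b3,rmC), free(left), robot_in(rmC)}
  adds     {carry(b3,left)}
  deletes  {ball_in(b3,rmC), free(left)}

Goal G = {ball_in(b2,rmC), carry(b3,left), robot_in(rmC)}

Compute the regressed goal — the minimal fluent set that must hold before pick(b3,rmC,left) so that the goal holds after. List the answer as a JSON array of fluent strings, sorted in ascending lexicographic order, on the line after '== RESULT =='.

Compute (G \ add) ∪ pre:
  G ∩ del = {}  (empty — regression defined)
  G \ add = {ball_in(b2,rmC), carry(b3,left), robot_in(rmC)} \ {carry(b3,left)} = {ball_in(b2,rmC), robot_in(rmC)}
  ∪ pre   = {ball_in(b2,rmC), robot_in(rmC)} ∪ {ball_in(b3,rmC), free(left), robot_in(rmC)}
          = {ball_in(b2,rmC), ball_in(b3,rmC), free(left), robot_in(rmC)}

== RESULT ==
["ball_in(b2,rmC)", "ball_in(b3,rmC)", "free(left)", "robot_in(rmC)"]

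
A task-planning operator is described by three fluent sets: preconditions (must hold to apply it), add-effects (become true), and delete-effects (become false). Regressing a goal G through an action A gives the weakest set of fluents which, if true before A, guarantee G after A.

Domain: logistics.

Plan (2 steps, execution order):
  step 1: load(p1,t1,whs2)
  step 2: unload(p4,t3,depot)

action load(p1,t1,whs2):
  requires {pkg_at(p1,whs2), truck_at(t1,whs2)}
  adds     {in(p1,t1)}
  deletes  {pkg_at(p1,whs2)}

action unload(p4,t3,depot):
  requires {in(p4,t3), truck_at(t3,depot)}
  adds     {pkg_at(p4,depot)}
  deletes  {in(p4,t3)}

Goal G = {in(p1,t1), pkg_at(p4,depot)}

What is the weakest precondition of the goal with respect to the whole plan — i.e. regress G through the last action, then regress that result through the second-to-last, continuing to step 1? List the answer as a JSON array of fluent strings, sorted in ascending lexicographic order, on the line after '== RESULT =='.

Work backward from the goal:
  through step 2 (unload(p4,t3,depot)): drop {pkg_at(p4,depot)}, keep {in(p1,t1)}, require {in(p4,t3), truck_at(t3,depot)}
    → {in(p1,t1), in(p4,t3), truck_at(t3,depot)}
  through step 1 (load(p1,t1,whs2)): drop {in(p1,t1)}, keep {in(p4,t3), truck_at(t3,depot)}, require {pkg_at(p1,whs2), truck_at(t1,whs2)}
    → {in(p4,t3), pkg_at(p1,whs2), truck_at(t1,whs2), truck_at(t3,depot)}

== RESULT ==
["in(p4,t3)", "pkg_at(p1,whs2)", "truck_at(t1,whs2)", "truck_at(t3,depot)"]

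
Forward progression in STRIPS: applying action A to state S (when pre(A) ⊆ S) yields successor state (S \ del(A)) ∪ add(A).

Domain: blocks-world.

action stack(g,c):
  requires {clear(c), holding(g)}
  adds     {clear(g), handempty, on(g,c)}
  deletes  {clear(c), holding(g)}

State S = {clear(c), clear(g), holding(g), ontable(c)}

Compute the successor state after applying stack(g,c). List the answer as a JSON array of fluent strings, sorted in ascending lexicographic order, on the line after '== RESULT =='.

Progress:
  pre ⊆ S: {clear(c), holding(g)} ⊆ S  — applicable
  S \ del = {clear(g), ontable(c)}
  ∪ add   = {clear(g), handempty, on(g,c), ontable(c)}

== RESULT ==
["clear(g)", "handempty", "on(g,c)", "ontable(c)"]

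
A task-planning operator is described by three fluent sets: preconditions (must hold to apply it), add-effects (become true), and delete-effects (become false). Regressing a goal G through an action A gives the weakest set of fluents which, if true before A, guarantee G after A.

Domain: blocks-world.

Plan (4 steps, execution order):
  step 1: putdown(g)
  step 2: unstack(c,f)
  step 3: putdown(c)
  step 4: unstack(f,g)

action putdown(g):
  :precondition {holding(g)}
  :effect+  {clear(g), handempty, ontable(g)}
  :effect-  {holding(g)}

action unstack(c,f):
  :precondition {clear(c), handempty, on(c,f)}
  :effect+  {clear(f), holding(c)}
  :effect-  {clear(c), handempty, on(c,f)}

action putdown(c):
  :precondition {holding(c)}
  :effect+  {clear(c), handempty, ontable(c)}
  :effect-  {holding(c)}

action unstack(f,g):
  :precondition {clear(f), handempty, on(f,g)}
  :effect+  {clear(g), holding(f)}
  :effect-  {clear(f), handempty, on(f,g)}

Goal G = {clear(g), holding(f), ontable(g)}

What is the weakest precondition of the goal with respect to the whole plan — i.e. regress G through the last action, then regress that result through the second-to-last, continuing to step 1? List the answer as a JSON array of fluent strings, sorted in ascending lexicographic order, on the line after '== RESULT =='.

Regress step by step:
  through step 4 (unstack(f,g)): drop {clear(g), holding(f)}, keep {ontable(g)}, require {clear(f), handempty, on(f,g)}
    → {clear(f), handempty, on(f,g), ontable(g)}
  through step 3 (putdown(c)): drop {handempty}, keep {clear(f), on(f,g), ontable(g)}, require {holding(c)}
    → {clear(f), holding(c), on(f,g), ontable(g)}
  through step 2 (unstack(c,f)): drop {clear(f), holding(c)}, keep {on(f,g), ontable(g)}, require {clear(c), handempty, on(c,f)}
    → {clear(c), handempty, on(c,f), on(f,g), ontable(g)}
  through step 1 (putdown(g)): drop {handempty, ontable(g)}, keep {clear(c), on(c,f), on(f,g)}, require {holding(g)}
    → {clear(c), holding(g), on(c,f), on(f,g)}

== RESULT ==
["clear(c)", "holding(g)", "on(c,f)", "on(f,g)"]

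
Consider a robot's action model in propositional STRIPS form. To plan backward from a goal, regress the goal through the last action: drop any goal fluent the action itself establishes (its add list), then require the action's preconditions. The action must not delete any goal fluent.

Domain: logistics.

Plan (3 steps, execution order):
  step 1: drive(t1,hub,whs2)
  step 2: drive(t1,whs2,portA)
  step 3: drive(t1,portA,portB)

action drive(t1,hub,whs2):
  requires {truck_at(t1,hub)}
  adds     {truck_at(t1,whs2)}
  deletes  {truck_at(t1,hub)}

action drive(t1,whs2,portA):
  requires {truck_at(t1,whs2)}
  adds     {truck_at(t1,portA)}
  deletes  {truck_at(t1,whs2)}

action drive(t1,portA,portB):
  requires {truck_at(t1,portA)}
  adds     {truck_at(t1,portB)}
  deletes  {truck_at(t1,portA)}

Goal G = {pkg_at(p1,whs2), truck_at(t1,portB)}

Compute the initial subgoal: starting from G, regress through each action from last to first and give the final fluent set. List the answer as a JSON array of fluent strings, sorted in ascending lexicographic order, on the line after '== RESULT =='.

Work backward from the goal:
  through step 3 (drive(t1,portA,portB)): drop {truck_at(t1,portB)}, keep {pkg_at(p1,whs2)}, require {truck_at(t1,portA)}
    → {pkg_at(p1,whs2), truck_at(t1,portA)}
  through step 2 (drive(t1,whs2,portA)): drop {truck_at(t1,portA)}, keep {pkg_at(p1,whs2)}, require {truck_at(t1,whs2)}
    → {pkg_at(p1,whs2), truck_at(t1,whs2)}
  through step 1 (drive(t1,hub,whs2)): drop {truck_at(t1,whs2)}, keep {pkg_at(p1,whs2)}, require {truck_at(t1,hub)}
    → {pkg_at(p1,whs2), truck_at(t1,hub)}

== RESULT ==
["pkg_at(p1,whs2)", "truck_at(t1,hub)"]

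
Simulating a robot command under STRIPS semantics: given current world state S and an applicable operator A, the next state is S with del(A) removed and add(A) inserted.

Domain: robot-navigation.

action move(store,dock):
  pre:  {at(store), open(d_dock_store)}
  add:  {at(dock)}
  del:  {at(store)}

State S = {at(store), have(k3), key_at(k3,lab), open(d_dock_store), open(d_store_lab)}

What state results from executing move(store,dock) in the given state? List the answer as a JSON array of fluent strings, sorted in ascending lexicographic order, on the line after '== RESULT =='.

Compute (S \ del) ∪ add:
  pre ⊆ S: {at(store), open(d_dock_store)} ⊆ S  — applicable
  S \ del = {have(k3), key_at(k3,lab), open(d_dock_store), open(d_store_lab)}
  ∪ add   = {at(dock), have(k3), key_at(k3,lab), open(d_dock_store), open(d_store_lab)}

== RESULT ==
["at(dock)", "have(k3)", "key_at(k3,lab)", "open(d_dock_store)", "open(d_store_lab)"]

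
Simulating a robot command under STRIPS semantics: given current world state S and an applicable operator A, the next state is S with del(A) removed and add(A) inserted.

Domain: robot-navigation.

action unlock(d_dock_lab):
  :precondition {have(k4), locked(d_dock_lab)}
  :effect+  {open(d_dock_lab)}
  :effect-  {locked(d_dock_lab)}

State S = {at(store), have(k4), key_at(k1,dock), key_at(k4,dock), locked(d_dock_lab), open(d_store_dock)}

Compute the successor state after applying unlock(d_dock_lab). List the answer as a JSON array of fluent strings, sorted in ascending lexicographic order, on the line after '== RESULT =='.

Progress:
  pre ⊆ S: {have(k4), locked(d_dock_lab)} ⊆ S  — applicable
  S \ del = {at(store), have(k4), key_at(k1,dock), key_at(k4,dock), open(d_store_dock)}
  ∪ add   = {at(store), have(k4), key_at(k1,dock), key_at(k4,dock), open(d_dock_lab), open(d_store_dock)}

== RESULT ==
["at(store)", "have(k4)", "key_at(k1,dock)", "key_at(k4,dock)", "open(d_dock_lab)", "open(d_store_dock)"]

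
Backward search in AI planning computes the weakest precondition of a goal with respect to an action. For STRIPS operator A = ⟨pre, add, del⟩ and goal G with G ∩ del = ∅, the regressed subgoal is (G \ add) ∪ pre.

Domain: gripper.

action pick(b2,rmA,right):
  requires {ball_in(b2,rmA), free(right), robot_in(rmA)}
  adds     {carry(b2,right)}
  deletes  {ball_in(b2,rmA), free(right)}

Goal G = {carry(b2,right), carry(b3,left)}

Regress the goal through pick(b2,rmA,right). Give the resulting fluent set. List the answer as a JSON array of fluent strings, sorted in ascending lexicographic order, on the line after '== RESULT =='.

Compute (G \ add) ∪ pre:
  G ∩ del = {}  (empty — regression defined)
  G \ add = {carry(b2,right), carry(b3,left)} \ {carry(b2,right)} = {carry(b3,left)}
  ∪ pre   = {carry(b3,left)} ∪ {ball_in(b2,rmA), free(right), robot_in(rmA)}
          = {ball_in(b2,rmA), carry(b3,left), free(right), robot_in(rmA)}

== RESULT ==
["ball_in(b2,rmA)", "carry(b3,left)", "free(right)", "robot_in(rmA)"]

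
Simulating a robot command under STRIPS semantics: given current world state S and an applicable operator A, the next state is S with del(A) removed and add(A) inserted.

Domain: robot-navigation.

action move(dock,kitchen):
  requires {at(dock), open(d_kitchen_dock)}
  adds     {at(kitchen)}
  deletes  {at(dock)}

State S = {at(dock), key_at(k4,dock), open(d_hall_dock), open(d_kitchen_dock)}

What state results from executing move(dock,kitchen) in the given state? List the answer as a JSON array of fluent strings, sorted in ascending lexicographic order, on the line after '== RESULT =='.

Progress:
  pre ⊆ S: {at(dock), open(d_kitchen_dock)} ⊆ S  — applicable
  S \ del = {key_at(k4,dock), open(d_hall_dock), open(d_kitchen_dock)}
  ∪ add   = {at(kitchen), key_at(k4,dock), open(d_hall_dock), open(d_kitchen_dock)}

== RESULT ==
["at(kitchen)", "key_at(k4,dock)", "open(d_hall_dock)", "open(d_kitchen_dock)"]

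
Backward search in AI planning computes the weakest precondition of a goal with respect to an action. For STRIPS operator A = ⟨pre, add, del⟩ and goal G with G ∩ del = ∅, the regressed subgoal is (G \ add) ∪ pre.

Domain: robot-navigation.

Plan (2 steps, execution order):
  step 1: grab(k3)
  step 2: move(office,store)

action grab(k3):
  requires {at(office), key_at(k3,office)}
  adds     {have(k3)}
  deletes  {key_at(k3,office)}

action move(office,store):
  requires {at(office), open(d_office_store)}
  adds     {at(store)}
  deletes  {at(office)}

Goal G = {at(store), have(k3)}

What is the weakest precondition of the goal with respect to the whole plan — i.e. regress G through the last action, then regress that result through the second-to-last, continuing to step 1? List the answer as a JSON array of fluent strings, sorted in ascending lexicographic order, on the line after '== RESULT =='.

Work backward from the goal:
  through step 2 (move(office,store)): drop {at(store)}, keep {have(k3)}, require {at(office), open(d_office_store)}
    → {at(office), have(k3), open(d_office_store)}
  through step 1 (grab(k3)): drop {have(k3)}, keep {at(office), open(d_office_store)}, require {at(office), key_at(k3,office)}
    → {at(office), key_at(k3,office), open(d_office_store)}

== RESULT ==
["at(office)", "key_at(k3,office)", "open(d_office_store)"]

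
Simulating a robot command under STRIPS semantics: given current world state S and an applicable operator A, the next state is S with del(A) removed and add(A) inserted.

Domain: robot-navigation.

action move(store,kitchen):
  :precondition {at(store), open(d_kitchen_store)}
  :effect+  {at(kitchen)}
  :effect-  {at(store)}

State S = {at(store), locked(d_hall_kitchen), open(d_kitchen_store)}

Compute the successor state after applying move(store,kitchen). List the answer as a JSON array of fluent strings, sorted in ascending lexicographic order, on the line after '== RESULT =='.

Compute (S \ del) ∪ add:
  pre ⊆ S: {at(store), open(d_kitchen_store)} ⊆ S  — applicable
  S \ del = {locked(d_hall_kitchen), open(d_kitchen_store)}
  ∪ add   = {at(kitchen), locked(d_hall_kitchen), open(d_kitchen_store)}

== RESULT ==
["at(kitchen)", "locked(d_hall_kitchen)", "open(d_kitchen_store)"]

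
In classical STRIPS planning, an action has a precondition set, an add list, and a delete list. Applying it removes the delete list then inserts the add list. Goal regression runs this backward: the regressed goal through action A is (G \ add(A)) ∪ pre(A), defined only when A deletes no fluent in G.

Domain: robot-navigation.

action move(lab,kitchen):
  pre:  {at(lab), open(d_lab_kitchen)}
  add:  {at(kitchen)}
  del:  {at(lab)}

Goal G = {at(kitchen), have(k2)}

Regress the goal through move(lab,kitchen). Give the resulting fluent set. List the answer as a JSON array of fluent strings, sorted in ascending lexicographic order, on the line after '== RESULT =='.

Compute (G \ add) ∪ pre:
  G ∩ del = {}  (empty — regression defined)
  G \ add = {at(kitchen), have(k2)} \ {at(kitchen)} = {have(k2)}
  ∪ pre   = {have(k2)} ∪ {at(lab), open(d_lab_kitchen)}
          = {at(lab), have(k2), open(d_lab_kitchen)}

== RESULT ==
["at(lab)", "have(k2)", "open(d_lab_kitchen)"]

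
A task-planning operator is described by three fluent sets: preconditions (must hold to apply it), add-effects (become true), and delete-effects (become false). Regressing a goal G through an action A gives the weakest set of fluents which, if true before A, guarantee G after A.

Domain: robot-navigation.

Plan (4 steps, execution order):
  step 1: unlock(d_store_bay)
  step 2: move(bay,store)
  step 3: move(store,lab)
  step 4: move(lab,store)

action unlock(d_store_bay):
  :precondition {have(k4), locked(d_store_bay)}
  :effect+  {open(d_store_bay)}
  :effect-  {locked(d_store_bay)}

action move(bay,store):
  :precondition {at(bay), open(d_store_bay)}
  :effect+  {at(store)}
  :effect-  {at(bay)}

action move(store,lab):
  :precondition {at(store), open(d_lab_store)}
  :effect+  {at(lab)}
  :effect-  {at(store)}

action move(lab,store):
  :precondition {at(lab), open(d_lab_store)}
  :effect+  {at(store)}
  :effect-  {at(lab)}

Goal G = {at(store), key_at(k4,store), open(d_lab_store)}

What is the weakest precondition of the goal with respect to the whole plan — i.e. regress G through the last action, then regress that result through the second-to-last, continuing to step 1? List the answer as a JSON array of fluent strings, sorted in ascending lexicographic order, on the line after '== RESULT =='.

Work backward from the goal:
  through step 4 (move(lab,store)): drop {at(store)}, keep {key_at(k4,store), open(d_lab_store)}, require {at(lab), open(d_lab_store)}
    → {at(lab), key_at(k4,store), open(d_lab_store)}
  through step 3 (move(store,lab)): drop {at(lab)}, keep {key_at(k4,store), open(d_lab_store)}, require {at(store), open(d_lab_store)}
    → {at(store), key_at(k4,store), open(d_lab_store)}
  through step 2 (move(bay,store)): drop {at(store)}, keep {key_at(k4,store), open(d_lab_store)}, require {at(bay), open(d_store_bay)}
    → {at(bay), key_at(k4,store), open(d_lab_store), open(d_store_bay)}
  through step 1 (unlock(d_store_bay)): drop {open(d_store_bay)}, keep {at(bay), key_at(k4,store), open(d_lab_store)}, require {have(k4), locked(d_store_bay)}
    → {at(bay), have(k4), key_at(k4,store), locked(d_store_bay), open(d_lab_store)}

== RESULT ==
["at(bay)", "have(k4)", "key_at(k4,store)", "locked(d_store_bay)", "open(d_lab_store)"]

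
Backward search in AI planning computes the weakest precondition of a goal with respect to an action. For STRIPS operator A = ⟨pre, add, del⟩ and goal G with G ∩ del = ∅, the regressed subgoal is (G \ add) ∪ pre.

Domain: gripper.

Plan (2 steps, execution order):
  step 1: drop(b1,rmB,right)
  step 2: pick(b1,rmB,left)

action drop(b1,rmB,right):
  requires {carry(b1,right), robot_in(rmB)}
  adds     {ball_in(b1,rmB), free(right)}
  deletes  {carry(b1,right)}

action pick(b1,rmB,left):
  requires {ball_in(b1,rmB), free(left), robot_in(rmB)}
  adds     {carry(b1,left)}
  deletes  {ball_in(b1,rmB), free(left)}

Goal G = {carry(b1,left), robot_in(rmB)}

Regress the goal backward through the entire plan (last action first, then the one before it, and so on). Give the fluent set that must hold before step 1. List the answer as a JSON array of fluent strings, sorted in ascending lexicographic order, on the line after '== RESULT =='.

Regress step by step:
  through step 2 (pick(b1,rmB,left)): drop {carry(b1,left)}, keep {robot_in(rmB)}, require {ball_in(b1,rmB), free(left), robot_in(rmB)}
    → {ball_in(b1,rmB), free(left), robot_in(rmB)}
  through step 1 (drop(b1,rmB,right)): drop {ball_in(b1,rmB)}, keep {free(left), robot_in(rmB)}, require {carry(b1,right), robot_in(rmB)}
    → {carry(b1,right), free(left), robot_in(rmB)}

== RESULT ==
["carry(b1,right)", "free(left)", "robot_in(rmB)"]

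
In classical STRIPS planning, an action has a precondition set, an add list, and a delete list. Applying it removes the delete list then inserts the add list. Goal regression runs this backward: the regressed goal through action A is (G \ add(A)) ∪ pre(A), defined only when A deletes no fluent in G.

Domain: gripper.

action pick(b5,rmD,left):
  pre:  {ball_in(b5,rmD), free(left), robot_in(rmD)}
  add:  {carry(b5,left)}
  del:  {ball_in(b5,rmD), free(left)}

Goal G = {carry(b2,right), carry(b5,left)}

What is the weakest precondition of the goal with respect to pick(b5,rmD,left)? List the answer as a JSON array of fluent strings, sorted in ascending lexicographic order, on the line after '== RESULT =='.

Compute (G \ add) ∪ pre:
  G ∩ del = {}  (empty — regression defined)
  G \ add = {carry(b2,right), carry(b5,left)} \ {carry(b5,left)} = {carry(b2,right)}
  ∪ pre   = {carry(b2,right)} ∪ {ball_in(b5,rmD), free(left), robot_in(rmD)}
          = {ball_in(b5,rmD), carry(b2,right), free(left), robot_in(rmD)}

== RESULT ==
["ball_in(b5,rmD)", "carry(b2,right)", "free(left)", "robot_in(rmD)"]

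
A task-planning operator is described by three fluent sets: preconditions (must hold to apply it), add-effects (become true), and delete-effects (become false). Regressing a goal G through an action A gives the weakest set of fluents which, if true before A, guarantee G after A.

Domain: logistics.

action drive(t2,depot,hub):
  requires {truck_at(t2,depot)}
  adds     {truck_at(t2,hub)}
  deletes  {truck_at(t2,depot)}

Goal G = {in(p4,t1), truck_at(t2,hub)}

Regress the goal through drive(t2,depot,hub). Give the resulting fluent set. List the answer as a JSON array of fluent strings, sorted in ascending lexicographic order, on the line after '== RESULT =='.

Compute (G \ add) ∪ pre:
  G ∩ del = {}  (empty — regression defined)
  G \ add = {in(p4,t1), truck_at(t2,hub)} \ {truck_at(t2,hub)} = {in(p4,t1)}
  ∪ pre   = {in(p4,t1)} ∪ {truck_at(t2,depot)}
          = {in(p4,t1), truck_at(t2,depot)}

== RESULT ==
["in(p4,t1)", "truck_at(t2,depot)"]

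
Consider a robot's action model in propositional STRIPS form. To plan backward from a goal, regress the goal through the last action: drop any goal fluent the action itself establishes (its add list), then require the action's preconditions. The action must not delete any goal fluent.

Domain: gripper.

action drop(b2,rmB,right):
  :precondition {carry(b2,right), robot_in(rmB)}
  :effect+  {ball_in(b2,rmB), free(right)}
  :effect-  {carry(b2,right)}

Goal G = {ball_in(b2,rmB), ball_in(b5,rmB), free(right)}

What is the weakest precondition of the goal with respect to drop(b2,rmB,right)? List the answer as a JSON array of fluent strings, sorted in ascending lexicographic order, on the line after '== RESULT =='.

Regress:
  G ∩ del = {}  (empty — regression defined)
  G \ add = {ball_in(b2,rmB), ball_in(b5,rmB), free(right)} \ {ball_in(b2,rmB), free(right)} = {ball_in(b5,rmB)}
  ∪ pre   = {ball_in(b5,rmB)} ∪ {carry(b2,right), robot_in(rmB)}
          = {ball_in(b5,rmB), carry(b2,right), robot_in(rmB)}

== RESULT ==
["ball_in(b5,rmB)", "carry(b2,right)", "robot_in(rmB)"]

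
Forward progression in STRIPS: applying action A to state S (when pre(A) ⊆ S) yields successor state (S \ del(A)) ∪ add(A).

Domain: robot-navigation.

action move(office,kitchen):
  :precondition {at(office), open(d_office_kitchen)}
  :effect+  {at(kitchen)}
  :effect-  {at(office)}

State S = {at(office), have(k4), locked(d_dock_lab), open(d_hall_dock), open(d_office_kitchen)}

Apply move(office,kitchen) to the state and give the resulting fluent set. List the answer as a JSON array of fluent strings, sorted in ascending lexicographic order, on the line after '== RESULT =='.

Progress:
  pre ⊆ S: {at(office), open(d_office_kitchen)} ⊆ S  — applicable
  S \ del = {have(k4), locked(d_dock_lab), open(d_hall_dock), open(d_office_kitchen)}
  ∪ add   = {at(kitchen), have(k4), locked(d_dock_lab), open(d_hall_dock), open(d_office_kitchen)}

== RESULT ==
["at(kitchen)", "have(k4)", "locked(d_dock_lab)", "open(d_hall_dock)", "open(d_office_kitchen)"]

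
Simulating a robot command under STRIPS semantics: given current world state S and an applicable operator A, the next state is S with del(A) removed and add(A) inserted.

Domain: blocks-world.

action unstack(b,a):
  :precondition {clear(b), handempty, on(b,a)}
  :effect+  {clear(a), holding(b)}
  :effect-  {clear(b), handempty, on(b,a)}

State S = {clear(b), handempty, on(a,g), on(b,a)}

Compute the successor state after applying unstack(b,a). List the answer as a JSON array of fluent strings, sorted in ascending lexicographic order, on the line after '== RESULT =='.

Progress:
  pre ⊆ S: {clear(b), handempty, on(b,a)} ⊆ S  — applicable
  S \ del = {on(a,g)}
  ∪ add   = {clear(a), holding(b), on(a,g)}

== RESULT ==
["clear(a)", "holding(b)", "on(a,g)"]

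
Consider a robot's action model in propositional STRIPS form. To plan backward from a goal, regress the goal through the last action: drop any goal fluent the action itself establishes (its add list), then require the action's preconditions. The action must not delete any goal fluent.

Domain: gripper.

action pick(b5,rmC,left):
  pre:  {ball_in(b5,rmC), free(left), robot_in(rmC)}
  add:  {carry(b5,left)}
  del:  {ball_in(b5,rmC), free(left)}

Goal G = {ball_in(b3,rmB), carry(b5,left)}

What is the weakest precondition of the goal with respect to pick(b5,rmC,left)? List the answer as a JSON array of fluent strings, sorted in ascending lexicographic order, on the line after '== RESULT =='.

Regress:
  G ∩ del = {}  (empty — regression defined)
  G \ add = {ball_in(b3,rmB), carry(b5,left)} \ {carry(b5,left)} = {ball_in(b3,rmB)}
  ∪ pre   = {ball_in(b3,rmB)} ∪ {ball_in(b5,rmC), free(left), robot_in(rmC)}
          = {ball_in(b3,rmB), ball_in(b5,rmC), free(left), robot_in(rmC)}

== RESULT ==
["ball_in(b3,rmB)", "ball_in(b5,rmC)", "free(left)", "robot_in(rmC)"]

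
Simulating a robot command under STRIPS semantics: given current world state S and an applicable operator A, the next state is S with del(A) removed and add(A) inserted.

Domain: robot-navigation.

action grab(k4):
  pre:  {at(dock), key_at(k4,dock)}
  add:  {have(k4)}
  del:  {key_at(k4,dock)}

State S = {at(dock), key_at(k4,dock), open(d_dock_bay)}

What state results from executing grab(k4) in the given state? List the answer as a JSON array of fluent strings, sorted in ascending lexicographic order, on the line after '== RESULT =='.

Progress:
  pre ⊆ S: {at(dock), key_at(k4,dock)} ⊆ S  — applicable
  S \ del = {at(dock), open(d_dock_bay)}
  ∪ add   = {at(dock), have(k4), open(d_dock_bay)}

== RESULT ==
["at(dock)", "have(k4)", "open(d_dock_bay)"]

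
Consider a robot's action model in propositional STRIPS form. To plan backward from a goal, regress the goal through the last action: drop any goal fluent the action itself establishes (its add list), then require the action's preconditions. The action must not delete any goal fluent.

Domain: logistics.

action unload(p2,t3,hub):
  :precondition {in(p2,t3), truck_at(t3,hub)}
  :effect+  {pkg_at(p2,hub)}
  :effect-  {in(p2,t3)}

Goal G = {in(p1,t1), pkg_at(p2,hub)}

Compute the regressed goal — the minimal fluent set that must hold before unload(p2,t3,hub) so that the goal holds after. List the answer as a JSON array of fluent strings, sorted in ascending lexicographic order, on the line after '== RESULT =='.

Regress:
  G ∩ del = {}  (empty — regression defined)
  G \ add = {in(p1,t1), pkg_at(p2,hub)} \ {pkg_at(p2,hub)} = {in(p1,t1)}
  ∪ pre   = {in(p1,t1)} ∪ {in(p2,t3), truck_at(t3,hub)}
          = {in(p1,t1), in(p2,t3), truck_at(t3,hub)}

== RESULT ==
["in(p1,t1)", "in(p2,t3)", "truck_at(t3,hub)"]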